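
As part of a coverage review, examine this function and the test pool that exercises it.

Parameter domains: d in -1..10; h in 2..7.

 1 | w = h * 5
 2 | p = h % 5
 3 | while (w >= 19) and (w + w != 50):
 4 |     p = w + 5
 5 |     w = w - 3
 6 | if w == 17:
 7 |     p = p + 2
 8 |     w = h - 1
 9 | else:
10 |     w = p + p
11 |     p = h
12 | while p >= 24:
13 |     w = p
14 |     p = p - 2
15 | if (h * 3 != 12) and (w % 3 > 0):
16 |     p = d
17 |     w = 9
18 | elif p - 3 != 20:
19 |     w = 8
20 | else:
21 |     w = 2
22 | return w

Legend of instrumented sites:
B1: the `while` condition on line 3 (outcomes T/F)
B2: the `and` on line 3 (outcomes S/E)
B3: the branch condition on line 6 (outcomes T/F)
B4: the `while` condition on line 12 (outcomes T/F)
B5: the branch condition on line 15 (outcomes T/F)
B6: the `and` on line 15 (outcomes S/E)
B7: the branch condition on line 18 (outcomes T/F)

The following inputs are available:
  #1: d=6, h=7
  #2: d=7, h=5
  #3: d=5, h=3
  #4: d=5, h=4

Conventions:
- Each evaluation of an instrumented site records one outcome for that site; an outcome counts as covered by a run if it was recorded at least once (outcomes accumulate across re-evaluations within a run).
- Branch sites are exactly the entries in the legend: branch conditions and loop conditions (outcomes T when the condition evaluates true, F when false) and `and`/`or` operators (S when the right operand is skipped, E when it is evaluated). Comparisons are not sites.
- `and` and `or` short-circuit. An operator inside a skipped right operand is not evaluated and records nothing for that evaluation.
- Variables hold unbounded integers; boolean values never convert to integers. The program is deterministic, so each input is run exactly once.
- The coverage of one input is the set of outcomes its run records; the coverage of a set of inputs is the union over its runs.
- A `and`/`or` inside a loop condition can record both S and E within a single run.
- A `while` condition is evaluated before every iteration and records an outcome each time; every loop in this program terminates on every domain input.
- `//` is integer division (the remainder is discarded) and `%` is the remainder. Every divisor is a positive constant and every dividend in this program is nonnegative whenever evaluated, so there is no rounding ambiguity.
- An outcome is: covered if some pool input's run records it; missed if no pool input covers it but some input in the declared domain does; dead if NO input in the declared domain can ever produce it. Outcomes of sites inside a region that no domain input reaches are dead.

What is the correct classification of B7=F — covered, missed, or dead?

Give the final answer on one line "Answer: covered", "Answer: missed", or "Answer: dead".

B7=F is recorded by pool input(s) 4 -> covered

Answer: covered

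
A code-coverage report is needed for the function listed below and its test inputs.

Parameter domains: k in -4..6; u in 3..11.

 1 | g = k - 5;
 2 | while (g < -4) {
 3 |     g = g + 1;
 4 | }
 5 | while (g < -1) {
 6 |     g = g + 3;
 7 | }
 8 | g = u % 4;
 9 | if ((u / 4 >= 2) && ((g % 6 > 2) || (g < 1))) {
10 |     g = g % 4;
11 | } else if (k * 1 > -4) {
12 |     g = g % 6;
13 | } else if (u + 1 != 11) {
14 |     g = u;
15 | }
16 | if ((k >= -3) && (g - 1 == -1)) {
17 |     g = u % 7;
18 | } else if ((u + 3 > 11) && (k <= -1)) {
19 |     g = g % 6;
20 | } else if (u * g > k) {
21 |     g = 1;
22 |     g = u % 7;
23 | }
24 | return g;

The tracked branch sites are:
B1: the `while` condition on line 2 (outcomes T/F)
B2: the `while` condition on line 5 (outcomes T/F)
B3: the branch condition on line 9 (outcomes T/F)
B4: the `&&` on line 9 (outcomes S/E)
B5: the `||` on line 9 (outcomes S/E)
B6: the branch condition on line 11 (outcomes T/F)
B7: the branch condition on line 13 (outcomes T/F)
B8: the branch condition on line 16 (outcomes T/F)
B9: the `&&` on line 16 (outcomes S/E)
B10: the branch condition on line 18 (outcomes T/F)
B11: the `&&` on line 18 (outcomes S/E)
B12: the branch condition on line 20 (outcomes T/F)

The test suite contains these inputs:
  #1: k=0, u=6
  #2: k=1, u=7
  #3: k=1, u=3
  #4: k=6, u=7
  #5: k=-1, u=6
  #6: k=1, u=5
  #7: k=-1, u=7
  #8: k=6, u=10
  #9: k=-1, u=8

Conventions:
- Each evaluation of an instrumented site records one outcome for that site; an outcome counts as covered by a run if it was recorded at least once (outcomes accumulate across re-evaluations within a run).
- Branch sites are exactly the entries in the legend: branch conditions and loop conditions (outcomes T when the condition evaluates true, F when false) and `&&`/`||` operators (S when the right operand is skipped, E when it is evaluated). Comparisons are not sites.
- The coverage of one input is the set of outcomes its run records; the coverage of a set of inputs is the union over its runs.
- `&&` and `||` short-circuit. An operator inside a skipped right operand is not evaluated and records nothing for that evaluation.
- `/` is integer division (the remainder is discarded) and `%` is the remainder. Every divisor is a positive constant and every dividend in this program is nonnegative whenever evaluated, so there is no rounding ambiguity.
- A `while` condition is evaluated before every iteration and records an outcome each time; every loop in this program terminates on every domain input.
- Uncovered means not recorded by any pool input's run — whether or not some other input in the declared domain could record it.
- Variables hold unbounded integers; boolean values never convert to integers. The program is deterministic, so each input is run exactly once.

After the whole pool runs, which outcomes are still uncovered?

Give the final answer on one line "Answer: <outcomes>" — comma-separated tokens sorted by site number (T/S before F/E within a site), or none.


run #1 (k=0, u=6) runs B1->T, B1->F, B2->T, B2->F, B4->S, B3->F, B6->T, B9->E, B8->F, B11->S, B10->F, B12->T; records B1=T, B1=F, B2=T, B2=F, B3=F, B4=S, B6=T, B8=F, B9=E, B10=F, B11=S, B12=T
run #2 (k=1, u=7) runs B1->F, B2->T, B2->F, B4->S, B3->F, B6->T, B9->E, B8->F, B11->S, B10->F, B12->T; records B1=F, B2=T, B2=F, B3=F, B4=S, B6=T, B8=F, B9=E, B10=F, B11=S, B12=T
run #3 (k=1, u=3) runs B1->F, B2->T, B2->F, B4->S, B3->F, B6->T, B9->E, B8->F, B11->S, B10->F, B12->T; records B1=F, B2=T, B2=F, B3=F, B4=S, B6=T, B8=F, B9=E, B10=F, B11=S, B12=T
run #4 (k=6, u=7) runs B1->F, B2->F, B4->S, B3->F, B6->T, B9->E, B8->F, B11->S, B10->F, B12->T; records B1=F, B2=F, B3=F, B4=S, B6=T, B8=F, B9=E, B10=F, B11=S, B12=T
run #5 (k=-1, u=6) runs B1->T, B1->T, B1->F, B2->T, B2->F, B4->S, B3->F, B6->T, B9->E, B8->F, B11->S, B10->F, B12->T; records B1=T, B1=F, B2=T, B2=F, B3=F, B4=S, B6=T, B8=F, B9=E, B10=F, B11=S, B12=T
run #6 (k=1, u=5) runs B1->F, B2->T, B2->F, B4->S, B3->F, B6->T, B9->E, B8->F, B11->S, B10->F, B12->T; records B1=F, B2=T, B2=F, B3=F, B4=S, B6=T, B8=F, B9=E, B10=F, B11=S, B12=T
run #7 (k=-1, u=7) runs B1->T, B1->T, B1->F, B2->T, B2->F, B4->S, B3->F, B6->T, B9->E, B8->F, B11->S, B10->F, B12->T; records B1=T, B1=F, B2=T, B2=F, B3=F, B4=S, B6=T, B8=F, B9=E, B10=F, B11=S, B12=T
run #8 (k=6, u=10) runs B1->F, B2->F, B4->E, B5->E, B3->F, B6->T, B9->E, B8->F, B11->E, B10->F, B12->T; records B1=F, B2=F, B3=F, B4=E, B5=E, B6=T, B8=F, B9=E, B10=F, B11=E, B12=T
run #9 (k=-1, u=8) runs B1->T, B1->T, B1->F, B2->T, B2->F, B4->E, B5->E, B3->T, B9->E, B8->T; records B1=T, B1=F, B2=T, B2=F, B3=T, B4=E, B5=E, B8=T, B9=E
union over the pool: B1=T, B1=F, B2=T, B2=F, B3=T, B3=F, B4=S, B4=E, B5=E, B6=T, B8=T, B8=F, B9=E, B10=F, B11=S, B11=E, B12=T
uncovered (7 of 24): B5=S, B6=F, B7=T, B7=F, B9=S, B10=T, B12=F
Answer: B5=S, B6=F, B7=T, B7=F, B9=S, B10=T, B12=F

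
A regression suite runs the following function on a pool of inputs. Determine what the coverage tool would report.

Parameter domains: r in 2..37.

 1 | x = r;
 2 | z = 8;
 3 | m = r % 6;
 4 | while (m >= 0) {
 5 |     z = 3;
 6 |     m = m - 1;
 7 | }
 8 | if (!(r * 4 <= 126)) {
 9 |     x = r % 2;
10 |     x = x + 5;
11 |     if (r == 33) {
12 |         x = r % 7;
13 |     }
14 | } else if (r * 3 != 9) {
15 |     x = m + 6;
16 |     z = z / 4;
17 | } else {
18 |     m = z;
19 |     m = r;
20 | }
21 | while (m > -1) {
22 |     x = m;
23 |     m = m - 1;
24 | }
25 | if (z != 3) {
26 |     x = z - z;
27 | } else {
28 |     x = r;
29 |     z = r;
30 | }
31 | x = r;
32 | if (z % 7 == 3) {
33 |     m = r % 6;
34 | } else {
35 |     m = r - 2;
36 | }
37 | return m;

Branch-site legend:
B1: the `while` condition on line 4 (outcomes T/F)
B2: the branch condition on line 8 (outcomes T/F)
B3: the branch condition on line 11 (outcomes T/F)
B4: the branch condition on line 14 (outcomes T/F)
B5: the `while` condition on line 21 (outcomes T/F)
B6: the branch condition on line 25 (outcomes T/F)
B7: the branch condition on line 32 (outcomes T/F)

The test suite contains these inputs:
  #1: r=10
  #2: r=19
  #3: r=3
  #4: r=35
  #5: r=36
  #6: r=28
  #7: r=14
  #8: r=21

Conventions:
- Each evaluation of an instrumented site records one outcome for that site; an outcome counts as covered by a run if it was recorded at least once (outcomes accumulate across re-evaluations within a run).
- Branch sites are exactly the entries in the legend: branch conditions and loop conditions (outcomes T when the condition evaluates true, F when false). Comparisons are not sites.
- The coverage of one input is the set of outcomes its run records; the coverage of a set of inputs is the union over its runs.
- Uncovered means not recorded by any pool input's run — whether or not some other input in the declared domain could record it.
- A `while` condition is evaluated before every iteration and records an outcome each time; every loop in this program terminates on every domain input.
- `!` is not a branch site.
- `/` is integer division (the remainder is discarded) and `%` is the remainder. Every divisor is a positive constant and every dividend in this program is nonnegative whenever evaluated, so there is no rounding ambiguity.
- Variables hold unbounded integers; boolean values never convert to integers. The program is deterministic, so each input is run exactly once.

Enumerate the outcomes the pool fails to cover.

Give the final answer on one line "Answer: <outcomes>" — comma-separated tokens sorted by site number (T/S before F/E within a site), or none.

#1 (r=10) -> covered: B1=T, B1=F, B2=F, B4=T, B5=F, B6=T, B7=F
#2 (r=19) -> covered: B1=T, B1=F, B2=F, B4=T, B5=F, B6=T, B7=F
#3 (r=3) -> covered: B1=T, B1=F, B2=F, B4=F, B5=T, B5=F, B6=F, B7=T
#4 (r=35) -> covered: B1=T, B1=F, B2=T, B3=F, B5=F, B6=F, B7=F
#5 (r=36) -> covered: B1=T, B1=F, B2=T, B3=F, B5=F, B6=F, B7=F
#6 (r=28) -> covered: B1=T, B1=F, B2=F, B4=T, B5=F, B6=T, B7=F
#7 (r=14) -> covered: B1=T, B1=F, B2=F, B4=T, B5=F, B6=T, B7=F
#8 (r=21) -> covered: B1=T, B1=F, B2=F, B4=T, B5=F, B6=T, B7=F
union over the pool: B1=T, B1=F, B2=T, B2=F, B3=F, B4=T, B4=F, B5=T, B5=F, B6=T, B6=F, B7=T, B7=F
uncovered (1 of 14): B3=T

Answer: B3=T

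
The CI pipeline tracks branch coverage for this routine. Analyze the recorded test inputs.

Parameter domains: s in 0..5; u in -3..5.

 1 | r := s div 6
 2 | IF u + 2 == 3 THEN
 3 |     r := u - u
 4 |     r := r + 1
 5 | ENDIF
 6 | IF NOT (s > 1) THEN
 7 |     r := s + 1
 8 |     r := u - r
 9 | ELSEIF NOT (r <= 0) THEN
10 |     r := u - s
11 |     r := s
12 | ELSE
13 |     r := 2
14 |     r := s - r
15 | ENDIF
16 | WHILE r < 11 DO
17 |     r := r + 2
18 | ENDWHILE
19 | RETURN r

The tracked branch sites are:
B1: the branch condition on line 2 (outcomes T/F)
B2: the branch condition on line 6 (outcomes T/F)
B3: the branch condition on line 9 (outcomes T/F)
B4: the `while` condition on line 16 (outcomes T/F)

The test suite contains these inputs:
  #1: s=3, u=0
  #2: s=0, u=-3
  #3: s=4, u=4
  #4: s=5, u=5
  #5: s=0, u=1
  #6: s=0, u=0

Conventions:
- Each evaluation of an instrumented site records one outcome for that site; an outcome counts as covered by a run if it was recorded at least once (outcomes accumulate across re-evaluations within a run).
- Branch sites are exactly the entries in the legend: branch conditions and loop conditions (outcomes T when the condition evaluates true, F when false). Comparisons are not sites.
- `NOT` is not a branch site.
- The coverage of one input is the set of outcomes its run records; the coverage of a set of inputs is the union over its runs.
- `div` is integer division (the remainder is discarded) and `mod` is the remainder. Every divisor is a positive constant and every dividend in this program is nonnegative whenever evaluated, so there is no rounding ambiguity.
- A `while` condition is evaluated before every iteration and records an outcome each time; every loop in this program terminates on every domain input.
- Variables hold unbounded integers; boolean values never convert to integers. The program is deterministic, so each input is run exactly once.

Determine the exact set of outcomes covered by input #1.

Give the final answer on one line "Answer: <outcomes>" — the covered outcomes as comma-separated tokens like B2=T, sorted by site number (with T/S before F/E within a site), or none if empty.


Event log for input #1 (s=3, u=0):
  B1->F, B2->F, B3->F, B4->T, B4->T, B4->T, B4->T, B4->T, B4->F
collecting distinct outcomes: B1=F, B2=F, B3=F, B4=T, B4=F
Answer: B1=F, B2=F, B3=F, B4=T, B4=F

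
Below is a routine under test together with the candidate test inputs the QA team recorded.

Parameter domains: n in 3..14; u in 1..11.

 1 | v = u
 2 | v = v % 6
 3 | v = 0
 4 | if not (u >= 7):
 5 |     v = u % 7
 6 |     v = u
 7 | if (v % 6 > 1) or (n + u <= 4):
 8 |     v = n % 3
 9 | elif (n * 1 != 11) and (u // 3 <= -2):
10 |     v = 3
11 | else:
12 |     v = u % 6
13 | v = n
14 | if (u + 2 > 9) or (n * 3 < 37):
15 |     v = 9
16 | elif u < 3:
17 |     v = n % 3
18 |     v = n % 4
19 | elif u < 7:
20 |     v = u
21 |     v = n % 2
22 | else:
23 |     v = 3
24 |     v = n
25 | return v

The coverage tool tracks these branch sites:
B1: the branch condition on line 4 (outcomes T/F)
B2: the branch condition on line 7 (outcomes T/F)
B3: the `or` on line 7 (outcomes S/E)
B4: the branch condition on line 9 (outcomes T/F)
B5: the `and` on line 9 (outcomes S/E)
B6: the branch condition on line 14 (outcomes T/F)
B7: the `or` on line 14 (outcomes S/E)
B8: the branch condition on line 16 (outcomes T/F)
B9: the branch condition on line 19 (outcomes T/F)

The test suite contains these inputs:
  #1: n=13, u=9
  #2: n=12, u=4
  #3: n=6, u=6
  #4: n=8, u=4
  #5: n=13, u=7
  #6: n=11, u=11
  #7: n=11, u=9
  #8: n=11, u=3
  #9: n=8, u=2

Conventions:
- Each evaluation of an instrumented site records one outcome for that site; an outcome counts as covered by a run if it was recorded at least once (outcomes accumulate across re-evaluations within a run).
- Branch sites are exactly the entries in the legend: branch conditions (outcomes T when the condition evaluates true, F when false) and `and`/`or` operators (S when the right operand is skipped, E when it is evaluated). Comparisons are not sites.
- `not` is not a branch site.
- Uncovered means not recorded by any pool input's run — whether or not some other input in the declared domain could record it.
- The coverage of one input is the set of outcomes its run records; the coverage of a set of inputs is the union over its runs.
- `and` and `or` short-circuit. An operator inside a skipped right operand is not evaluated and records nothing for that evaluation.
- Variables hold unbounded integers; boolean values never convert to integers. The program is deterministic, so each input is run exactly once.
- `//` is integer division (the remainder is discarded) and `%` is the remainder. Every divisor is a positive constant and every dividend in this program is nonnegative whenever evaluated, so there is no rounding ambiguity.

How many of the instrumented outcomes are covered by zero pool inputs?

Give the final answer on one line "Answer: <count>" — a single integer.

input #1, n=13, u=9: events B1->F, B3->E, B2->F, B5->E, B4->F, B7->S, B6->T; outcomes B1=F, B2=F, B3=E, B4=F, B5=E, B6=T, B7=S
input #2, n=12, u=4: events B1->T, B3->S, B2->T, B7->E, B6->T; outcomes B1=T, B2=T, B3=S, B6=T, B7=E
input #3, n=6, u=6: events B1->T, B3->E, B2->F, B5->E, B4->F, B7->E, B6->T; outcomes B1=T, B2=F, B3=E, B4=F, B5=E, B6=T, B7=E
input #4, n=8, u=4: events B1->T, B3->S, B2->T, B7->E, B6->T; outcomes B1=T, B2=T, B3=S, B6=T, B7=E
input #5, n=13, u=7: events B1->F, B3->E, B2->F, B5->E, B4->F, B7->E, B6->F, B8->F, B9->F; outcomes B1=F, B2=F, B3=E, B4=F, B5=E, B6=F, B7=E, B8=F, B9=F
input #6, n=11, u=11: events B1->F, B3->E, B2->F, B5->S, B4->F, B7->S, B6->T; outcomes B1=F, B2=F, B3=E, B4=F, B5=S, B6=T, B7=S
input #7, n=11, u=9: events B1->F, B3->E, B2->F, B5->S, B4->F, B7->S, B6->T; outcomes B1=F, B2=F, B3=E, B4=F, B5=S, B6=T, B7=S
input #8, n=11, u=3: events B1->T, B3->S, B2->T, B7->E, B6->T; outcomes B1=T, B2=T, B3=S, B6=T, B7=E
input #9, n=8, u=2: events B1->T, B3->S, B2->T, B7->E, B6->T; outcomes B1=T, B2=T, B3=S, B6=T, B7=E
union over the pool: B1=T, B1=F, B2=T, B2=F, B3=S, B3=E, B4=F, B5=S, B5=E, B6=T, B6=F, B7=S, B7=E, B8=F, B9=F
uncovered (3 of 18): B4=T, B8=T, B9=T

Answer: 3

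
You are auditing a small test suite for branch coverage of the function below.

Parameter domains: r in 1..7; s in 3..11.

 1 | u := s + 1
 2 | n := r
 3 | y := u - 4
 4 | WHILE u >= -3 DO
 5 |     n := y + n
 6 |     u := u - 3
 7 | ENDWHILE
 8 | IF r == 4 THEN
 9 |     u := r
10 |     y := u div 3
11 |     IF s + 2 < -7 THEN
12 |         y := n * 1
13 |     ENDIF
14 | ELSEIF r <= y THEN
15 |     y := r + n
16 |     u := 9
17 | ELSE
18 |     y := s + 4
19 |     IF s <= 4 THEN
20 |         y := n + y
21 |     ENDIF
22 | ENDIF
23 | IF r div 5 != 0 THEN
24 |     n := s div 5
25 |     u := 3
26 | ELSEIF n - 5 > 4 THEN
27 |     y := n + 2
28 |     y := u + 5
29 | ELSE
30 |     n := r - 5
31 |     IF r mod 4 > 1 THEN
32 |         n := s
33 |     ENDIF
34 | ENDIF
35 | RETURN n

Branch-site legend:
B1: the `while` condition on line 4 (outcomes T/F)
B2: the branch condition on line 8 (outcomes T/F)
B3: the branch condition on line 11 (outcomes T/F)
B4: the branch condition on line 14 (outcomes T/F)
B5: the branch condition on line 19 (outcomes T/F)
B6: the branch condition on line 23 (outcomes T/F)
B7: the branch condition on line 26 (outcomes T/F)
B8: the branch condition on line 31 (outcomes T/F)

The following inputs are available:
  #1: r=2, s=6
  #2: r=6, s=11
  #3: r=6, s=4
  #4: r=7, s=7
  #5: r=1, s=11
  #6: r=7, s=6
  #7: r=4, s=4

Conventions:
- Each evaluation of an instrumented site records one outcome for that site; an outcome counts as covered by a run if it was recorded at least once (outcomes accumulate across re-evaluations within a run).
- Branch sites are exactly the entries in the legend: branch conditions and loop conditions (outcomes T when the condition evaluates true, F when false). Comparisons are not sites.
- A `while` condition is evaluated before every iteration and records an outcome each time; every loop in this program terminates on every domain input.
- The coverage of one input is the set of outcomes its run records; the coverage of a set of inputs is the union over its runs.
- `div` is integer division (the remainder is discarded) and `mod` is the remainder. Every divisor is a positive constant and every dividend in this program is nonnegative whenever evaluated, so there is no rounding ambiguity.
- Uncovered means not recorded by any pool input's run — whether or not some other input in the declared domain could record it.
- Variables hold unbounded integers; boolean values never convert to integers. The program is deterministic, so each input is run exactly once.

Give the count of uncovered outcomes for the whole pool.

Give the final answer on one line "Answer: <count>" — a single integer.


test 1 (r=2, s=6) hits B1=T, B1=F, B2=F, B4=T, B6=F, B7=T
test 2 (r=6, s=11) hits B1=T, B1=F, B2=F, B4=T, B6=T
test 3 (r=6, s=4) hits B1=T, B1=F, B2=F, B4=F, B5=T, B6=T
test 4 (r=7, s=7) hits B1=T, B1=F, B2=F, B4=F, B5=F, B6=T
test 5 (r=1, s=11) hits B1=T, B1=F, B2=F, B4=T, B6=F, B7=T
test 6 (r=7, s=6) hits B1=T, B1=F, B2=F, B4=F, B5=F, B6=T
test 7 (r=4, s=4) hits B1=T, B1=F, B2=T, B3=F, B6=F, B7=F, B8=F
union over the pool: B1=T, B1=F, B2=T, B2=F, B3=F, B4=T, B4=F, B5=T, B5=F, B6=T, B6=F, B7=T, B7=F, B8=F
uncovered (2 of 16): B3=T, B8=T
Answer: 2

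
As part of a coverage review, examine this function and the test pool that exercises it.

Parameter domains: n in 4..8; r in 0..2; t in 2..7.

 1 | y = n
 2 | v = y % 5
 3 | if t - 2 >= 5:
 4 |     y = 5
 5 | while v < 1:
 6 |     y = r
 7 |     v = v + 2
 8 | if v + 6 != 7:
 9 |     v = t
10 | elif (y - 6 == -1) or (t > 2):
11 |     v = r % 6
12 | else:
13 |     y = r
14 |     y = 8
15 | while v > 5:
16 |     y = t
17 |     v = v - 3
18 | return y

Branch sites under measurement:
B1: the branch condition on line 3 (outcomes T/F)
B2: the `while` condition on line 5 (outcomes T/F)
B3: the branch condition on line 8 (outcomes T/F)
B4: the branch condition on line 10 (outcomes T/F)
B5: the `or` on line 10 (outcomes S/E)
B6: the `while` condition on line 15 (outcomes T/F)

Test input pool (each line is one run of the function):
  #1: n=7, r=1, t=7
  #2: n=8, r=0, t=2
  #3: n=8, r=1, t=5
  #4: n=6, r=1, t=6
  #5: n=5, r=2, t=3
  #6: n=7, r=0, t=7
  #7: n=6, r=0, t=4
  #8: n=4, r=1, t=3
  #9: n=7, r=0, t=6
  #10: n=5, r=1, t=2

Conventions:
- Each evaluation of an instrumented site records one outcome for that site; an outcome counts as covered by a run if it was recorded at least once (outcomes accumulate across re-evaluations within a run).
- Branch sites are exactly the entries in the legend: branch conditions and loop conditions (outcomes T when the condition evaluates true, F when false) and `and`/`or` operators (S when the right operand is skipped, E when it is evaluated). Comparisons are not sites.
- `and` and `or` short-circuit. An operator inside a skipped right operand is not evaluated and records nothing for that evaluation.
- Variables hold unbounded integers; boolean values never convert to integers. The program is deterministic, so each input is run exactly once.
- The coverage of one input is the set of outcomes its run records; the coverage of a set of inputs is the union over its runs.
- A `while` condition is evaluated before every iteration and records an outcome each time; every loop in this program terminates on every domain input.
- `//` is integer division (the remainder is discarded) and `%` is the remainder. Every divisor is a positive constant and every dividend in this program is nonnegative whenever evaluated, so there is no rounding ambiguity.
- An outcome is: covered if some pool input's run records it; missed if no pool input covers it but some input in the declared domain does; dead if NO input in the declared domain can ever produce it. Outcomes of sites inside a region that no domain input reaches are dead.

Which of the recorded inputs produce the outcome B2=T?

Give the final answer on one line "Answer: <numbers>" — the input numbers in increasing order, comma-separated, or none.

input #1 (n=7, r=1, t=7): never hits B2=T
input #2 (n=8, r=0, t=2): never hits B2=T
input #3 (n=8, r=1, t=5): never hits B2=T
input #4 (n=6, r=1, t=6): never hits B2=T
input #5 (n=5, r=2, t=3): hits B2=T
input #6 (n=7, r=0, t=7): never hits B2=T
input #7 (n=6, r=0, t=4): never hits B2=T
input #8 (n=4, r=1, t=3): never hits B2=T
input #9 (n=7, r=0, t=6): never hits B2=T
input #10 (n=5, r=1, t=2): hits B2=T

Answer: 5, 10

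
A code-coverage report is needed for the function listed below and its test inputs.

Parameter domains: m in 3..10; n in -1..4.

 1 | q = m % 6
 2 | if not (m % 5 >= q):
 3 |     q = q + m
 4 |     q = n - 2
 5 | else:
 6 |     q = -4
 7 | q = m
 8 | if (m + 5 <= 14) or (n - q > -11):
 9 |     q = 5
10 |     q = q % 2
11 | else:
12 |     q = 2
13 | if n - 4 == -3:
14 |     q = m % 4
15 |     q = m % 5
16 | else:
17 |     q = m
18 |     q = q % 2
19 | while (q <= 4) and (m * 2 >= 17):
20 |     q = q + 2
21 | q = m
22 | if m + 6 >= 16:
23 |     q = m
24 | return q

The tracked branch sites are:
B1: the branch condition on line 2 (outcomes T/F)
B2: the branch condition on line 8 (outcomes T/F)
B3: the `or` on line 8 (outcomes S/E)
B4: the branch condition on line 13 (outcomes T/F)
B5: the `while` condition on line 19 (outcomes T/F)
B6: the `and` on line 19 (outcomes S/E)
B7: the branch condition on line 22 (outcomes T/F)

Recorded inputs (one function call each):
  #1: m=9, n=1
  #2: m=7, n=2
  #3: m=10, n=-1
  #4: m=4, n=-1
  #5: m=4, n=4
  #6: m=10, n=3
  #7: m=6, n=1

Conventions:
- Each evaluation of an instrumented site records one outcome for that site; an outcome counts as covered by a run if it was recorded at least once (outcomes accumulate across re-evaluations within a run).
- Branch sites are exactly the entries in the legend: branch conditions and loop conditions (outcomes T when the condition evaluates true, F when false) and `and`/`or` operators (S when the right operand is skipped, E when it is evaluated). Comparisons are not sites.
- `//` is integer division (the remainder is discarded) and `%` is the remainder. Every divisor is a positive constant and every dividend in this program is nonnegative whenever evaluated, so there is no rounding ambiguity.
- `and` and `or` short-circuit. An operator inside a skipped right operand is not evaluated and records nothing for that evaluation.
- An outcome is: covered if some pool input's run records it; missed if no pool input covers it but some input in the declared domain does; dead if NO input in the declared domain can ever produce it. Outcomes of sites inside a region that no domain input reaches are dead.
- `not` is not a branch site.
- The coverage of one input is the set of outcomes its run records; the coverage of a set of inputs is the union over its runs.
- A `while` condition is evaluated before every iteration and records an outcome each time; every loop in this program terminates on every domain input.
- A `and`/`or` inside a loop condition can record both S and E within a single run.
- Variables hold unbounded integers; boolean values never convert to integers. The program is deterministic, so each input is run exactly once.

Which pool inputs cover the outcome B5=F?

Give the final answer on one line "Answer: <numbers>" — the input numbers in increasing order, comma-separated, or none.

input #1 (m=9, n=1): records B5=F
input #2 (m=7, n=2): records B5=F
input #3 (m=10, n=-1): records B5=F
input #4 (m=4, n=-1): records B5=F
input #5 (m=4, n=4): records B5=F
input #6 (m=10, n=3): records B5=F
input #7 (m=6, n=1): records B5=F

Answer: 1, 2, 3, 4, 5, 6, 7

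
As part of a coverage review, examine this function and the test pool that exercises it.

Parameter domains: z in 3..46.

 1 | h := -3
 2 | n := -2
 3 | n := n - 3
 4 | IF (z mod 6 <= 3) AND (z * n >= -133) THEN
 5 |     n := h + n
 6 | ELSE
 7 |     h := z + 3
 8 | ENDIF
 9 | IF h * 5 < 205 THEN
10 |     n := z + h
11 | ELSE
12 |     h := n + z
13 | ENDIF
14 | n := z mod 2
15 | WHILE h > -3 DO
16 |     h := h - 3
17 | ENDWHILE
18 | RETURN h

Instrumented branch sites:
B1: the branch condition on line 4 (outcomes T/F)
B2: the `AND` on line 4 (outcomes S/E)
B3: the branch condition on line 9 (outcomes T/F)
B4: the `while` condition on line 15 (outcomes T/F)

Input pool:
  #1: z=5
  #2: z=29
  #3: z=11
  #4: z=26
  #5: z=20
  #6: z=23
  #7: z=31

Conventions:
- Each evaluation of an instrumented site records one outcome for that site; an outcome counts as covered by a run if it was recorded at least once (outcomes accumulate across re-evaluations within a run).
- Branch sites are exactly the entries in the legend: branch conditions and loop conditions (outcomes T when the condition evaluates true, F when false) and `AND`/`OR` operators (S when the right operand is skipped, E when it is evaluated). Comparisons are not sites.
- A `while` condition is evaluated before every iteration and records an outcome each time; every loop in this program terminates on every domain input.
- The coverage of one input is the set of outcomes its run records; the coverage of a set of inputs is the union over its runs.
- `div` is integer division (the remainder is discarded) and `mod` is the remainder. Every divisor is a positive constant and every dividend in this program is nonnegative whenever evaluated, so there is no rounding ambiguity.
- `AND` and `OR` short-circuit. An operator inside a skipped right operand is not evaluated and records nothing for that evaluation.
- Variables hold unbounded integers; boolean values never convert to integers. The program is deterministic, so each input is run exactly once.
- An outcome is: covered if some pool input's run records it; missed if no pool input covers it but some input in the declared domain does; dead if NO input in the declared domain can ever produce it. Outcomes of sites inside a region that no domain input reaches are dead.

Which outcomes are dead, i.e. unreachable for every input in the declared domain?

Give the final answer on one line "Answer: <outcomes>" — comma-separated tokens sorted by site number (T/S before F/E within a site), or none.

sweeping the full domain (44 inputs) for each outcome:
  reachable outcomes have witnesses, e.g. B1=T (e.g. z=3), B1=F (e.g. z=4), B2=S (e.g. z=4), B2=E (e.g. z=3)

Answer: none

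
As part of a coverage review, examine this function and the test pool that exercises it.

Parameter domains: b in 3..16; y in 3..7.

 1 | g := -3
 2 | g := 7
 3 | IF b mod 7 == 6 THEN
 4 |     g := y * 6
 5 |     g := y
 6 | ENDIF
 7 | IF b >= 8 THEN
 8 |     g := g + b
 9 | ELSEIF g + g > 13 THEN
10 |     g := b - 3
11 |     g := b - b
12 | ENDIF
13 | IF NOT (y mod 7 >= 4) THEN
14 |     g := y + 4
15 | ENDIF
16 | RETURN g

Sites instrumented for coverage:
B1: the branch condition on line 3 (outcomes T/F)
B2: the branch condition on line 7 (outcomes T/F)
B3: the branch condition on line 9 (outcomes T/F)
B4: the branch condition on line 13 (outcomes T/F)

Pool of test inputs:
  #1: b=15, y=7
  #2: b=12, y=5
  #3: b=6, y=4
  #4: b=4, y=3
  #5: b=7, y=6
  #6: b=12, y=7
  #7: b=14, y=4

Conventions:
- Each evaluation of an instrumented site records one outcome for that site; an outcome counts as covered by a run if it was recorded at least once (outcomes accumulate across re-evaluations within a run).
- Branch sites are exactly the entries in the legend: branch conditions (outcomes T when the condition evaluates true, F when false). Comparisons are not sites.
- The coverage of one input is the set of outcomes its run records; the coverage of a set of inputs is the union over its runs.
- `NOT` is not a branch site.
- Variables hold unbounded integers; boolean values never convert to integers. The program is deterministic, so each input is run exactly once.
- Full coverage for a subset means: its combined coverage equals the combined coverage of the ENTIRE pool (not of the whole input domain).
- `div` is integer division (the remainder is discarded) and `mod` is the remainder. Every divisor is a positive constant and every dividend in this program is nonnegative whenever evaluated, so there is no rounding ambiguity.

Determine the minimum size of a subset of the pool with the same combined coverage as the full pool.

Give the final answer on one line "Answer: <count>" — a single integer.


input #1 (b=15, y=7): covers B1=F, B2=T, B4=T
input #2 (b=12, y=5): covers B1=F, B2=T, B4=F
input #3 (b=6, y=4): covers B1=T, B2=F, B3=F, B4=F
input #4 (b=4, y=3): covers B1=F, B2=F, B3=T, B4=T
input #5 (b=7, y=6): covers B1=F, B2=F, B3=T, B4=F
input #6 (b=12, y=7): covers B1=F, B2=T, B4=T
input #7 (b=14, y=4): covers B1=F, B2=T, B4=F
union over all inputs: B1=T, B1=F, B2=T, B2=F, B3=T, B3=F, B4=T, B4=F (8 outcomes)
checked all size-1 subsets: none covers 8 outcomes (max 4/8)
checked all size-2 subsets: none covers 8 outcomes (max 7/8)
inputs {1, 3, 4} (size 3) cover everything; no size-3 subset with a lexicographically smaller index list covers all 8
Answer: 3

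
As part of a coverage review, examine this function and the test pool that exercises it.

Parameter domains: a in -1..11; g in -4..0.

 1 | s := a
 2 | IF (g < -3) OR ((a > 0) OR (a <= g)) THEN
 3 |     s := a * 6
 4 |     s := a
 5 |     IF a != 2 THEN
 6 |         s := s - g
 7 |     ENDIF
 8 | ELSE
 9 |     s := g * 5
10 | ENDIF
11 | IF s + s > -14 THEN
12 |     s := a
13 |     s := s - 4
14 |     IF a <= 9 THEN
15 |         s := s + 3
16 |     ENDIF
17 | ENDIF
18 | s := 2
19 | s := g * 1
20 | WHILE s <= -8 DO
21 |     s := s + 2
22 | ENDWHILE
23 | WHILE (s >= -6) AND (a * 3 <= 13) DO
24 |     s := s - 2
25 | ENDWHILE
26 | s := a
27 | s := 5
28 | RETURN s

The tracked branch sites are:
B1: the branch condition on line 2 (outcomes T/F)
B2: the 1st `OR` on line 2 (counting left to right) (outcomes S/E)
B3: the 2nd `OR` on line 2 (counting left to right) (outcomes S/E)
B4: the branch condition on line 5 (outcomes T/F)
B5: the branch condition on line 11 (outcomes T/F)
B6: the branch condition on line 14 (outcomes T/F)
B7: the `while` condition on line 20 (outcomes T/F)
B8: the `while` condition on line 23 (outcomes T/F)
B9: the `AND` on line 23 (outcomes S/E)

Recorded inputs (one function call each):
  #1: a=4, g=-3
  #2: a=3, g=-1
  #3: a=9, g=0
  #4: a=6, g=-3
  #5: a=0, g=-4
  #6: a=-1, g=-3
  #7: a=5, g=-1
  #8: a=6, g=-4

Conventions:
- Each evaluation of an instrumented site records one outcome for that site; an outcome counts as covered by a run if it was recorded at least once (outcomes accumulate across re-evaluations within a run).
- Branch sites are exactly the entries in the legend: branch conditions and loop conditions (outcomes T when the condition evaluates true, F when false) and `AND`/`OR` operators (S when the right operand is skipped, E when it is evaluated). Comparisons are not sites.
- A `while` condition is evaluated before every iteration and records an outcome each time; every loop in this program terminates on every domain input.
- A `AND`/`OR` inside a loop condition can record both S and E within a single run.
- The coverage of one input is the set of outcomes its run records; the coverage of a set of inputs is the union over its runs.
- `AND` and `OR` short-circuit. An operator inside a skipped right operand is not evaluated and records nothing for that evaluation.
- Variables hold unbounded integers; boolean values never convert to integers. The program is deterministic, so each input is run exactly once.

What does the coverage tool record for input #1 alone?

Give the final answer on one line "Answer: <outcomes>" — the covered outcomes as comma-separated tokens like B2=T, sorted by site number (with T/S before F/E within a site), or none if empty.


Running input #1 (a=4, g=-3), event by event:
  B2->E, B3->S, B1->T, B4->T, B5->T, B6->T, B7->F, B9->E, B8->T, B9->E
  B8->T, B9->S, B8->F
deduplicating events, the covered set is: B1=T, B2=E, B3=S, B4=T, B5=T, B6=T, B7=F, B8=T, B8=F, B9=S, B9=E
Answer: B1=T, B2=E, B3=S, B4=T, B5=T, B6=T, B7=F, B8=T, B8=F, B9=S, B9=E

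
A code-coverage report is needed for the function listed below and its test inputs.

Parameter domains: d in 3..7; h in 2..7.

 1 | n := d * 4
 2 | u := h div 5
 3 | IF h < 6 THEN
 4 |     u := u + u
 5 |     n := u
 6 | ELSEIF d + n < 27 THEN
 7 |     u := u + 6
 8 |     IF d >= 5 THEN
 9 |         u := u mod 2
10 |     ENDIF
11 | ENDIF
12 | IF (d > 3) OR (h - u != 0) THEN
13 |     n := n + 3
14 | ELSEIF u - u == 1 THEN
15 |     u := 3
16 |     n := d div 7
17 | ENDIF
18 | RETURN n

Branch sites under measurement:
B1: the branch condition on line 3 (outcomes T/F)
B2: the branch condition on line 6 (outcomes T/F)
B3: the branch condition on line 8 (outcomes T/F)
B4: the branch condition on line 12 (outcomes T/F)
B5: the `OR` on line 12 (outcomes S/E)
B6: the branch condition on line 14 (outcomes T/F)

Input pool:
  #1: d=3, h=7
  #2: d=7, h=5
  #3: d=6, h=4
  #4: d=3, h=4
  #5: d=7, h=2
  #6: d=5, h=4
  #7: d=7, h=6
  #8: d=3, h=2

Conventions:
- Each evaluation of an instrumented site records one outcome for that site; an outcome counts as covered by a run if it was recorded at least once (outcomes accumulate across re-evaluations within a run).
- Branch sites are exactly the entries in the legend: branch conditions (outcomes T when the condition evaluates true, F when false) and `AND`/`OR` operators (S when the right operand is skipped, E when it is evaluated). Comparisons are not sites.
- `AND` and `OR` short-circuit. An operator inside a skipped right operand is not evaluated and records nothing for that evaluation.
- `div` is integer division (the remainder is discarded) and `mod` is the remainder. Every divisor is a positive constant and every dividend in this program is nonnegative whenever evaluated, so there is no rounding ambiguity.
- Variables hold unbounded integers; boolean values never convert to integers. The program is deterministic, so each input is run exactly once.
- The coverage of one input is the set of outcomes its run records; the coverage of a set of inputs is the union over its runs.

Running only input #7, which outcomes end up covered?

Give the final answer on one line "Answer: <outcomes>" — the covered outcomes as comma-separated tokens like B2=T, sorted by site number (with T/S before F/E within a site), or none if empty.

Simulating input #7 (d=7, h=6) step by step:
  B1->F, B2->F, B5->S, B4->T
as a set, this run covers: B1=F, B2=F, B4=T, B5=S

Answer: B1=F, B2=F, B4=T, B5=S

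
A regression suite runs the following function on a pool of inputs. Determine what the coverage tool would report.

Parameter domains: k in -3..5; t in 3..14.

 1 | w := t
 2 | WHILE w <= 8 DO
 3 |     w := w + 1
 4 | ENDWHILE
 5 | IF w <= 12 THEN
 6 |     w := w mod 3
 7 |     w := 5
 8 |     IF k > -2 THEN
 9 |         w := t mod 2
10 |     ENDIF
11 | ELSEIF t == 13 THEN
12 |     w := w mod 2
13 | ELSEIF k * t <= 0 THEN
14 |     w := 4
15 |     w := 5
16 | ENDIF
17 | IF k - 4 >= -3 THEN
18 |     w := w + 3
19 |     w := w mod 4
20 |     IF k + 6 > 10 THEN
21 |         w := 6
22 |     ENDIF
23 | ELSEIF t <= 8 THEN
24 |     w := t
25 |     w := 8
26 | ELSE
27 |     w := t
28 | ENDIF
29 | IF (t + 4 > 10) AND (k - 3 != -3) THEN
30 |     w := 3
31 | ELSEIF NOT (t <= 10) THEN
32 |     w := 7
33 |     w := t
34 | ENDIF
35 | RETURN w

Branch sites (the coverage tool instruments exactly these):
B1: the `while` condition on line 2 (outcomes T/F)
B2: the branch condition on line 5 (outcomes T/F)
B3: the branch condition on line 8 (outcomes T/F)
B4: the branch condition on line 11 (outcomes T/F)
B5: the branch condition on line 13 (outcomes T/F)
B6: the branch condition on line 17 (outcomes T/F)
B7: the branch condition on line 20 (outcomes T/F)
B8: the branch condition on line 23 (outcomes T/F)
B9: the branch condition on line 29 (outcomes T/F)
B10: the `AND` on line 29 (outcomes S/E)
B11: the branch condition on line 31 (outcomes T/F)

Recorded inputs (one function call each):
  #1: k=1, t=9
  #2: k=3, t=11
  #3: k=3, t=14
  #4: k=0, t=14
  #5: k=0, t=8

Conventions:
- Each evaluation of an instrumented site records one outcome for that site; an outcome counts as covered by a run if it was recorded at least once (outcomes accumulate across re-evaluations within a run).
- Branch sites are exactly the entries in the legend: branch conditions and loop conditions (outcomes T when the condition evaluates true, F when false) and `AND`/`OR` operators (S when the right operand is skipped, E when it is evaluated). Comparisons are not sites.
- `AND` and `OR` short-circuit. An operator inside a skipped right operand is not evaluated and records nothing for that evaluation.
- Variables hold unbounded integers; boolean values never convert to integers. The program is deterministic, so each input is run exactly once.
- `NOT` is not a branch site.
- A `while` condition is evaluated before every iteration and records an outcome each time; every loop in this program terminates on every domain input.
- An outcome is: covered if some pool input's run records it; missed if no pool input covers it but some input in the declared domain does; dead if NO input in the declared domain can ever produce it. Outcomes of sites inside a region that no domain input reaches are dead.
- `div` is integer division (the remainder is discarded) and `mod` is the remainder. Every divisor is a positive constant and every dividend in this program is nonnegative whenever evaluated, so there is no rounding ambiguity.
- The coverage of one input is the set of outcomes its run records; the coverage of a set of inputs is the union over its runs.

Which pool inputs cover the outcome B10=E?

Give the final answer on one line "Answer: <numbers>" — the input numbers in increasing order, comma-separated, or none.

input #1 (k=1, t=9): records B10=E
input #2 (k=3, t=11): records B10=E
input #3 (k=3, t=14): records B10=E
input #4 (k=0, t=14): records B10=E
input #5 (k=0, t=8): records B10=E

Answer: 1, 2, 3, 4, 5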